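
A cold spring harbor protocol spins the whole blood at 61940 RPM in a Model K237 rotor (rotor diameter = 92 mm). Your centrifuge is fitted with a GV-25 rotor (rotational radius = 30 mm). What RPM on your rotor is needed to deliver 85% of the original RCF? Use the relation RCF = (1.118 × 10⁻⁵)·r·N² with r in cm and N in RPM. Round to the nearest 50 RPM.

Original rotor: r = 92 mm / 2 = 46 mm = 4.6 cm
RCF_original = 1.118 × 10⁻⁵ × 4.6 × (61940)² = 1.118 × 10⁻⁵ × 4.6 × 3,836,563,600 ≈ 197,306.8 × g
Target RCF = 0.85 × 197,306.8 ≈ 167,710.8 × g
Your rotor: r = 30 mm = 3.0 cm
167,710.8 = 1.118 × 10⁻⁵ × 3 × N²
N² = 167,710.8 / (3.354 × 10⁻⁵) = 5,000,322,004
N ≈ √5,000,322,004 ≈ 70,713.0

70700 RPM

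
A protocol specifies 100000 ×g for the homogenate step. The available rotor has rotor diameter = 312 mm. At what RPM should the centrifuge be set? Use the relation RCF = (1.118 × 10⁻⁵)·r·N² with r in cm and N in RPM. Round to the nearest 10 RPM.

r = 312 mm / 2 = 156 mm = 15.6 cm
100,000 = 1.118 × 10⁻⁵ × 15.6 × N²
N² = 100,000 / (17.4408 × 10⁻⁵) = 573,368,194
N ≈ √573,368,194 ≈ 23,945.1

N ≈ 23950 RPM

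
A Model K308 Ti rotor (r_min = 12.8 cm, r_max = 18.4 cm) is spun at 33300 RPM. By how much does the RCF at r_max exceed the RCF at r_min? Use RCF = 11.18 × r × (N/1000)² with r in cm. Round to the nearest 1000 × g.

69000 g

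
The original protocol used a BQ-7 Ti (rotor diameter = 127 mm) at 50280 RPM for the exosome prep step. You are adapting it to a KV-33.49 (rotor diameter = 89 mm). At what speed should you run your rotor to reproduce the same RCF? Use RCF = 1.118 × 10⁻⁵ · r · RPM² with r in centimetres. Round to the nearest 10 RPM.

≈ 60060 RPM

Original rotor: r = 127 mm / 2 = 63.5 mm = 6.35 cm
RCF_original = 1.118 × 10⁻⁵ × 6.35 × (50280)² = 1.118 × 10⁻⁵ × 6.35 × 2,528,078,400 ≈ 179,475.9 × g
Your rotor: r = 89 mm / 2 = 44.5 mm = 4.45 cm
179,475.9 = 1.118 × 10⁻⁵ × 4.45 × N²
N² = 179,475.9 / (4.9751 × 10⁻⁵) = 3,607,483,267
N ≈ √3,607,483,267 ≈ 60,062.3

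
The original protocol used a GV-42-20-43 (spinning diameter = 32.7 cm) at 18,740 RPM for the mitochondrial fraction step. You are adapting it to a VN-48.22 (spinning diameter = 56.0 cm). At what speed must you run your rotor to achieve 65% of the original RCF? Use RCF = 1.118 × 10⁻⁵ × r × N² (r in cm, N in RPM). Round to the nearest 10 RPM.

Original rotor: r = 32.7 / 2 = 16.35 cm
RCF = 1.118 × 10⁻⁵ × r × N²
RCF_original = 1.118 × 10⁻⁵ × 16.35 × (18740)² = 1.118 × 10⁻⁵ × 16.35 × 351,187,600 ≈ 64,194.6 × g
Target RCF = 0.65 × 64,194.6 ≈ 41,726.5 × g
Your rotor: r = 56.0 / 2 = 28 cm
41,726.5 = 1.118 × 10⁻⁵ × 28 × N²
N² = 41,726.5 / (31.304 × 10⁻⁵) = 133,294,467
N ≈ √133,294,467 ≈ 11,545.3

≈ 11550 RPM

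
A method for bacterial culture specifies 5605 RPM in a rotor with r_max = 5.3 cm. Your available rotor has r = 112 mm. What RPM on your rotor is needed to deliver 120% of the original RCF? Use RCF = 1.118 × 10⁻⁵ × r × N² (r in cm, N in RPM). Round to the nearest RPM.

RCF_original = 1.118 × 10⁻⁵ × 5.3 × (5605)² = 1.118 × 10⁻⁵ × 5.3 × 31,416,025 ≈ 1,861.5 × g
Target RCF = 1.2 × 1,861.5 ≈ 2,233.8 × g
Your rotor: r = 112 mm = 11.2 cm
2,233.8 = 1.118 × 10⁻⁵ × 11.2 × N²
N² = 2,233.8 / (12.5216 × 10⁻⁵) = 17,839,573
N ≈ √17,839,573 ≈ 4,223.7

≈ 4224 RPM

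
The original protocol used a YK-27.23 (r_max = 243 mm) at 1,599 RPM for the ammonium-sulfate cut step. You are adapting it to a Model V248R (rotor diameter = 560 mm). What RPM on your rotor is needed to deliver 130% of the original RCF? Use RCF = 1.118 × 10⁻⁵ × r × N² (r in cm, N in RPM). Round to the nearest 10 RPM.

Original rotor: r = 243 mm = 24.3 cm
RCF_original = 1.118 × 10⁻⁵ × 24.3 × (1599)² = 1.118 × 10⁻⁵ × 24.3 × 2,556,801 ≈ 694.6 × g
Target RCF = 1.3 × 694.6 ≈ 903 × g
Your rotor: r = 560 mm / 2 = 280 mm = 28 cm
903 = 1.118 × 10⁻⁵ × 28 × N²
N² = 903 / (31.304 × 10⁻⁵) = 2,884,615
N ≈ √2,884,615 ≈ 1,698.4

≈ 1700 RPM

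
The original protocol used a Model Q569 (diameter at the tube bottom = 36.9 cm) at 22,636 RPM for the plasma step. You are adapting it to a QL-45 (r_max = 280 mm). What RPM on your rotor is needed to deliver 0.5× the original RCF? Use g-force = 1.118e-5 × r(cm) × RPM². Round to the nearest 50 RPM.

≈ 13000 RPM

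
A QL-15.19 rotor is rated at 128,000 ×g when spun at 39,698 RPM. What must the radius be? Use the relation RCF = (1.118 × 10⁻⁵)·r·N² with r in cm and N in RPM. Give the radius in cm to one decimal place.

≈ 7.3 cm

RCF = 1.118 × 10⁻⁵ × r × N²
128000 = 1.118 × 10⁻⁵ × r × (39698)²
r = 128000 / (1.118 × 10⁻⁵ × 1,575,931,204) = 128000 / 17618.91 ≈ 7.265 cm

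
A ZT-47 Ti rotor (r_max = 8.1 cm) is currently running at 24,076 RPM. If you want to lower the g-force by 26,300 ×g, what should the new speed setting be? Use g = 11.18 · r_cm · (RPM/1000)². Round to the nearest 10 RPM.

N₂ ≈ 17010 RPM

Current RCF = 11.18 × 8.1 × (24.076)² = 11.18 × 8.1 × 579.653776 ≈ 52,492.3 × g
Target RCF = 52,492.3 − 26,300 = 26,192.3 × g
(N/1000)² = 26,192.3 / 90.558 = 289.2323
N = 1000 × √289.2323 ≈ 17,006.8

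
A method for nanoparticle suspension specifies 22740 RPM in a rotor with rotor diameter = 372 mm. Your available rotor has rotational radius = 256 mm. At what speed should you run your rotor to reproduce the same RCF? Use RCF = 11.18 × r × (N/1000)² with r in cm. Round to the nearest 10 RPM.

19380 RPM

Original rotor: r = 372 mm / 2 = 186 mm = 18.6 cm
RCF = 11.18 × r × (N/1000)²
RCF_original = 11.18 × 18.6 × (22.74)² = 11.18 × 18.6 × 517.1076 ≈ 107,531.5 × g
Your rotor: r = 256 mm = 25.6 cm
107,531.5 = 11.18 × 25.6 × (N/1000)²
(N/1000)² = 107,531.5 / 286.208 = 375.711
N = 1000 × √375.711 ≈ 19,383.3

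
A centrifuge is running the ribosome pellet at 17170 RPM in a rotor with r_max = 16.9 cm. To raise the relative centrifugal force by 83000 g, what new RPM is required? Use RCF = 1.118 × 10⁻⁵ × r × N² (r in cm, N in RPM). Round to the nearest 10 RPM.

≈ 27090 RPM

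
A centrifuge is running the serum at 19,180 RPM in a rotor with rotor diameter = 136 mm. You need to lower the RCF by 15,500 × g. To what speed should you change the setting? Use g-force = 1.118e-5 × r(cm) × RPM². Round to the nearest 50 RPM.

r = 136 mm / 2 = 68 mm = 6.8 cm
Current RCF = 1.118 × 10⁻⁵ × 6.8 × (19180)² = 1.118 × 10⁻⁵ × 6.8 × 367,872,400 ≈ 27,967.1 × g
Target RCF = 27,967.1 − 15,500 = 12,467.1 × g
N² = 12,467.1 / (7.6024 × 10⁻⁵) = 163,989,003
N ≈ √163,989,003 ≈ 12,805.8

N₂ ≈ 12800 RPM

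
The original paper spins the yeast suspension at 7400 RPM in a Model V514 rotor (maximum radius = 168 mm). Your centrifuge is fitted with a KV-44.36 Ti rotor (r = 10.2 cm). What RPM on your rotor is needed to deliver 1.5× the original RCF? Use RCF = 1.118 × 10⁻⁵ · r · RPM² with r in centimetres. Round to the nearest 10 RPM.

≈ 11630 RPM

Original rotor: r = 168 mm = 16.8 cm
RCF_original = 1.118 × 10⁻⁵ × 16.8 × (7400)² = 1.118 × 10⁻⁵ × 16.8 × 54,760,000 ≈ 10,285.2 × g
Target RCF = 1.5 × 10,285.2 ≈ 15,427.8 × g
15,427.8 = 1.118 × 10⁻⁵ × 10.2 × N²
N² = 15,427.8 / (11.4036 × 10⁻⁵) = 135,288,856
N ≈ √135,288,856 ≈ 11,631.4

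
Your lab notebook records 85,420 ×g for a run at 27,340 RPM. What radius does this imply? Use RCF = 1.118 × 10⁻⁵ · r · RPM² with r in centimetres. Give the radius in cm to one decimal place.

RCF = 1.118 × 10⁻⁵ × r × N²
85420 = 1.118 × 10⁻⁵ × r × (27340)²
r = 85420 / (1.118 × 10⁻⁵ × 747,475,600) = 85420 / 8356.777 ≈ 10.222 cm

10.2 cm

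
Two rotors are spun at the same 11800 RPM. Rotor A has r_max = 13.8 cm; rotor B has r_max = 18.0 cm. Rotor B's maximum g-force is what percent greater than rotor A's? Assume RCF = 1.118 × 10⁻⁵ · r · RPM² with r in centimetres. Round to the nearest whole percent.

30%

At equal RPM, RCF scales linearly with r: ratio = 18.0 / 13.8 = 1.3043.
So rotor B delivers 30.4% more g-force.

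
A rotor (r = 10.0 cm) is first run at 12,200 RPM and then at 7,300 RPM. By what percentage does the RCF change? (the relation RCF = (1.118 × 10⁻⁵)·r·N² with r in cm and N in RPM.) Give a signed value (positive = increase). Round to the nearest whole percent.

-64%

RCF ∝ N², so the ratio is (7300/12200)² = (0.598361)² = 0.3580.
Change = 0.3580 − 1 = -0.6420 → -64.2%.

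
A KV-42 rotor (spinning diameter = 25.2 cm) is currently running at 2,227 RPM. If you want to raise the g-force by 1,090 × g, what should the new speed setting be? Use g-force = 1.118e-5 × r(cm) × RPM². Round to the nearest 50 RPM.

r = 25.2 / 2 = 12.6 cm
Current RCF = 1.118 × 10⁻⁵ × 12.6 × (2227)² = 1.118 × 10⁻⁵ × 12.6 × 4,959,529 ≈ 698.6 × g
Target RCF = 698.6 + 1,090 = 1,788.6 × g
N² = 1,788.6 / (14.0868 × 10⁻⁵) = 12,696,993
N ≈ √12,696,993 ≈ 3,563.3

≈ 3550 RPM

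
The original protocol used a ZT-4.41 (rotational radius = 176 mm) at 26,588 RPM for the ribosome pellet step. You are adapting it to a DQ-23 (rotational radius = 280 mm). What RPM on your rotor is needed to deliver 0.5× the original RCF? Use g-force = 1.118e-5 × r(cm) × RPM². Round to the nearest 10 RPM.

14910 RPM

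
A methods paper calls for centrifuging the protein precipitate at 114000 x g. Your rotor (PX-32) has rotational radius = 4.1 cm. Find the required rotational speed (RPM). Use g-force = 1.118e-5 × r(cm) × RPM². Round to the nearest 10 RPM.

RCF = 1.118 × 10⁻⁵ × r × N²
114,000 = 1.118 × 10⁻⁵ × 4.1 × N²
N² = 114,000 / (4.5838 × 10⁻⁵) = 2,487,019,503
N ≈ √2,487,019,503 ≈ 49,870.0

≈ 49870 RPM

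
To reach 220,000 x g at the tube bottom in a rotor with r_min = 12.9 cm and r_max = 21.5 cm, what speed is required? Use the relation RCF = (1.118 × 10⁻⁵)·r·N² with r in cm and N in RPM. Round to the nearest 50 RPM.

≈ 30250 RPM

Use r_max = 21.5 cm.
220,000 = 1.118 × 10⁻⁵ × 21.5 × N²
N² = 220,000 / (24.037 × 10⁻⁵) = 915,255,648
N ≈ √915,255,648 ≈ 30,253.2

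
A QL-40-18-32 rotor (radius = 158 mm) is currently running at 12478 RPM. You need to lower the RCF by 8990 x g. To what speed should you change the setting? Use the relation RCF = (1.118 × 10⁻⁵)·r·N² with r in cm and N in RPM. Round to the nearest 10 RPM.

r = 158 mm = 15.8 cm
Current RCF = 1.118 × 10⁻⁵ × 15.8 × (12478)² = 1.118 × 10⁻⁵ × 15.8 × 155,700,484 ≈ 27,503.6 × g
Target RCF = 27,503.6 − 8,990 = 18,513.6 × g
N² = 18,513.6 / (17.6644 × 10⁻⁵) = 104,807,409
N ≈ √104,807,409 ≈ 10,237.5

N₂ ≈ 10240 RPM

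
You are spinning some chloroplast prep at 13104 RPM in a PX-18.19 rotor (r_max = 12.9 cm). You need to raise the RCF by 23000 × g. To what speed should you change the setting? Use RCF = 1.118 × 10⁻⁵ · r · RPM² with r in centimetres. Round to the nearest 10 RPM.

N₂ ≈ 18200 RPM

Current RCF = 1.118 × 10⁻⁵ × 12.9 × (13104)² = 1.118 × 10⁻⁵ × 12.9 × 171,714,816 ≈ 24,765.1 × g
Target RCF = 24,765.1 + 23,000 = 47,765.1 × g
N² = 47,765.1 / (14.4222 × 10⁻⁵) = 331,191,496
N ≈ √331,191,496 ≈ 18,198.7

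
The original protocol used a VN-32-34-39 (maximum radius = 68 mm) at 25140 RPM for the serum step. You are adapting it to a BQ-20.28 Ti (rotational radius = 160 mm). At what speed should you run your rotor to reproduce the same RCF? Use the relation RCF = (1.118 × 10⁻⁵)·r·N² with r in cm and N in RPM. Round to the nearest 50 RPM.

Original rotor: r = 68 mm = 6.8 cm
RCF = 1.118 × 10⁻⁵ × r × N²
RCF_original = 1.118 × 10⁻⁵ × 6.8 × (25140)² = 1.118 × 10⁻⁵ × 6.8 × 632,019,600 ≈ 48,048.7 × g
Your rotor: r = 160 mm = 16.0 cm
48,048.7 = 1.118 × 10⁻⁵ × 16 × N²
N² = 48,048.7 / (17.888 × 10⁻⁵) = 268,608,564
N ≈ √268,608,564 ≈ 16,389.3

≈ 16400 RPM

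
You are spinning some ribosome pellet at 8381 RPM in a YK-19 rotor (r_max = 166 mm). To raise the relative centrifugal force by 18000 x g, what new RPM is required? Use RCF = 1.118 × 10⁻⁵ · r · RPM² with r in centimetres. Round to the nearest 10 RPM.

≈ 12930 RPM

r = 166 mm = 16.6 cm
Current RCF = 1.118 × 10⁻⁵ × 16.6 × (8381)² = 1.118 × 10⁻⁵ × 16.6 × 70,241,161 ≈ 13,035.9 × g
Target RCF = 13,035.9 + 18,000 = 31,035.9 × g
N² = 31,035.9 / (18.5588 × 10⁻⁵) = 167,230,101
N ≈ √167,230,101 ≈ 12,931.7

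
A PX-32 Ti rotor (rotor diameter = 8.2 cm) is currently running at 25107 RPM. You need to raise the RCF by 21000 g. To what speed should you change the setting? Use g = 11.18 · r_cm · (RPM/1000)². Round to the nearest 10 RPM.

r = 8.2 / 2 = 4.1 cm
Current RCF = 11.18 × 4.1 × (25.107)² = 11.18 × 4.1 × 630.361449 ≈ 28,894.5 × g
Target RCF = 28,894.5 + 21,000 = 49,894.5 × g
(N/1000)² = 49,894.5 / 45.838 = 1088.496
N = 1000 × √1088.496 ≈ 32,992.4

≈ 32990 RPM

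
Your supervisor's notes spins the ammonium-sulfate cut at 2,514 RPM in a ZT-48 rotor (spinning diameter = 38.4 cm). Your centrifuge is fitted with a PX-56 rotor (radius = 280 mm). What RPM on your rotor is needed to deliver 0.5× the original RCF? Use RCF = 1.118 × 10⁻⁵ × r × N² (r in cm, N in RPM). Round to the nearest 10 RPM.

≈ 1470 RPM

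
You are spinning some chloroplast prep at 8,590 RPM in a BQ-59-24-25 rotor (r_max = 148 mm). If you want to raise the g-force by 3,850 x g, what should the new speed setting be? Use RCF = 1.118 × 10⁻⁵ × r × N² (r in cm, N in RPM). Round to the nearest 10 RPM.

≈ 9850 RPM

r = 148 mm = 14.8 cm
Current RCF = 1.118 × 10⁻⁵ × 14.8 × (8590)² = 1.118 × 10⁻⁵ × 14.8 × 73,788,100 ≈ 12,209.3 × g
Target RCF = 12,209.3 + 3,850 = 16,059.3 × g
N² = 16,059.3 / (16.5464 × 10⁻⁵) = 97,056,157
N ≈ √97,056,157 ≈ 9,851.7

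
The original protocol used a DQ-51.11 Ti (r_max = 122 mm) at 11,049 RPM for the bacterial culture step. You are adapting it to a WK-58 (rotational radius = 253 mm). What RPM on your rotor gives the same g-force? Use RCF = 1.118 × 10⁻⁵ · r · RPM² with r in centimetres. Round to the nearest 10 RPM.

≈ 7670 RPM

Original rotor: r = 122 mm = 12.2 cm
RCF = 1.118 × 10⁻⁵ × r × N²
RCF_original = 1.118 × 10⁻⁵ × 12.2 × (11049)² = 1.118 × 10⁻⁵ × 12.2 × 122,080,401 ≈ 16,651.3 × g
Your rotor: r = 253 mm = 25.3 cm
16,651.3 = 1.118 × 10⁻⁵ × 25.3 × N²
N² = 16,651.3 / (28.2854 × 10⁻⁵) = 58,868,886
N ≈ √58,868,886 ≈ 7,672.6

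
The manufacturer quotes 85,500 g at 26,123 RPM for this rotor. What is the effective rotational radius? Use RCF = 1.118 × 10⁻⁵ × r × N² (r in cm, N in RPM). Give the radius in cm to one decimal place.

11.2 cm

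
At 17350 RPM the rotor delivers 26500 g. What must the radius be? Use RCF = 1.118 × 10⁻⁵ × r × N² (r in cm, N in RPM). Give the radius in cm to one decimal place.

26500 = 1.118 × 10⁻⁵ × r × (17350)²
r = 26500 / (1.118 × 10⁻⁵ × 301,022,500) = 26500 / 3365.432 ≈ 7.874 cm

r ≈ 7.9 cm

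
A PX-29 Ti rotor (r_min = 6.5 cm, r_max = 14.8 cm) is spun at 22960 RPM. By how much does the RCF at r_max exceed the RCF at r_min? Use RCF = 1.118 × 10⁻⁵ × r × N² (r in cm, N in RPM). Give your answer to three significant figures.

ΔRCF ≈ 48900 x g

RCF_max = 1.118 × 10⁻⁵ × 14.8 × (22960)² = 1.118 × 10⁻⁵ × 14.8 × 527,161,600 ≈ 87,226.3 × g
RCF_min = 1.118 × 10⁻⁵ × 6.5 × (22960)² = 1.118 × 10⁻⁵ × 6.5 × 527,161,600 ≈ 38,308.8 × g
ΔRCF = 87,226.3 − 38,308.8 = 48,917.5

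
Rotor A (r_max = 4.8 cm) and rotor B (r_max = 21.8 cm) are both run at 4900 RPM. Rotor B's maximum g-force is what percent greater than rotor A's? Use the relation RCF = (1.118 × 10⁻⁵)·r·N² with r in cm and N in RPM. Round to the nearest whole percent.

At equal RPM, RCF scales linearly with r: ratio = 21.8 / 4.8 = 4.5417.
So rotor B delivers 354.2% more g-force.

354%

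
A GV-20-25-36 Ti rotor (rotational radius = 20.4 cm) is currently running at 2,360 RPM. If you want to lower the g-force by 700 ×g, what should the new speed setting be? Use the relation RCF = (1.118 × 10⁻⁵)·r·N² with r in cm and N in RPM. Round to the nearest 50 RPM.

≈ 1600 RPM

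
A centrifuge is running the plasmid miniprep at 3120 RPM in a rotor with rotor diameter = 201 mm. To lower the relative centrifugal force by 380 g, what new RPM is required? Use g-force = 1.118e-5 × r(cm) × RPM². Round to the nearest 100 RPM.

r = 201 mm / 2 = 100.5 mm = 10.05 cm
Current RCF = 1.118 × 10⁻⁵ × 10.05 × (3120)² = 1.118 × 10⁻⁵ × 10.05 × 9,734,400 ≈ 1,093.7 × g
Target RCF = 1,093.7 − 380 = 713.7 × g
N² = 713.7 / (11.2359 × 10⁻⁵) = 6,351,961
N ≈ √6,351,961 ≈ 2,520.3

2500 RPM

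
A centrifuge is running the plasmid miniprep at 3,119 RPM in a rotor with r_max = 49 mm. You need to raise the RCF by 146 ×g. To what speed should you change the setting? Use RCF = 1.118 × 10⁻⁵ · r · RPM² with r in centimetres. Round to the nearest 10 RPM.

≈ 3520 RPM

r = 49 mm = 4.9 cm
Current RCF = 1.118 × 10⁻⁵ × 4.9 × (3119)² = 1.118 × 10⁻⁵ × 4.9 × 9,728,161 ≈ 532.9 × g
Target RCF = 532.9 + 146 = 678.9 × g
N² = 678.9 / (5.4782 × 10⁻⁵) = 12,392,757
N ≈ √12,392,757 ≈ 3,520.3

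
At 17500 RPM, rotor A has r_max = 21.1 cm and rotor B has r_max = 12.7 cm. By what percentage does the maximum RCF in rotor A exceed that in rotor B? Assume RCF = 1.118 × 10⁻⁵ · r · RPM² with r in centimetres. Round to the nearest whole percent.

66%

At equal RPM, RCF scales linearly with r: ratio = 21.1 / 12.7 = 1.6614.
So rotor A delivers 66.1% more g-force.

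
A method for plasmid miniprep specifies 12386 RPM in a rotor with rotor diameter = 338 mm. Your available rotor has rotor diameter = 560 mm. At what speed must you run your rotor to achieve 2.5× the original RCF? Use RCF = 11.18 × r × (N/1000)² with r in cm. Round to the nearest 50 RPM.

Original rotor: r = 338 mm / 2 = 169 mm = 16.9 cm
RCF_original = 11.18 × 16.9 × (12.386)² = 11.18 × 16.9 × 153.412996 ≈ 28,986.2 × g
Target RCF = 2.5 × 28,986.2 ≈ 72,465.5 × g
Your rotor: r = 560 mm / 2 = 280 mm = 28 cm
72,465.5 = 11.18 × 28 × (N/1000)²
(N/1000)² = 72,465.5 / 313.04 = 231.4896
N = 1000 × √231.4896 ≈ 15,214.8

≈ 15200 RPM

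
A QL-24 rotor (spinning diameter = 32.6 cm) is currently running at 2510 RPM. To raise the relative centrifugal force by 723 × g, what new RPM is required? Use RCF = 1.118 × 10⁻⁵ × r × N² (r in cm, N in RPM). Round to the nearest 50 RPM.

N₂ ≈ 3200 RPM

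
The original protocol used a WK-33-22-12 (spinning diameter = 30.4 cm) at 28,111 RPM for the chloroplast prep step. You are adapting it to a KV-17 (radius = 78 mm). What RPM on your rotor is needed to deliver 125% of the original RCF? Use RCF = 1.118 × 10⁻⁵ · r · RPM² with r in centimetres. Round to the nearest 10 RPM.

43870 RPM

Original rotor: r = 30.4 / 2 = 15.2 cm
RCF = 1.118 × 10⁻⁵ × r × N²
RCF_original = 1.118 × 10⁻⁵ × 15.2 × (28111)² = 1.118 × 10⁻⁵ × 15.2 × 790,228,321 ≈ 134,288.2 × g
Target RCF = 1.25 × 134,288.2 ≈ 167,860.2 × g
Your rotor: r = 78 mm = 7.8 cm
167,860.2 = 1.118 × 10⁻⁵ × 7.8 × N²
N² = 167,860.2 / (8.7204 × 10⁻⁵) = 1,924,913,995
N ≈ √1,924,913,995 ≈ 43,873.8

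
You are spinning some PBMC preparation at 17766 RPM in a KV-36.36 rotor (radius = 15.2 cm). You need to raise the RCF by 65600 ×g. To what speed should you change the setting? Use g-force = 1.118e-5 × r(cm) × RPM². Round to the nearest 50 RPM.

Current RCF = 1.118 × 10⁻⁵ × 15.2 × (17766)² = 1.118 × 10⁻⁵ × 15.2 × 315,630,756 ≈ 53,637 × g
Target RCF = 53,637 + 65,600 = 119,237 × g
N² = 119,237 / (16.9936 × 10⁻⁵) = 701,658,271
N ≈ √701,658,271 ≈ 26,488.8

26500 RPM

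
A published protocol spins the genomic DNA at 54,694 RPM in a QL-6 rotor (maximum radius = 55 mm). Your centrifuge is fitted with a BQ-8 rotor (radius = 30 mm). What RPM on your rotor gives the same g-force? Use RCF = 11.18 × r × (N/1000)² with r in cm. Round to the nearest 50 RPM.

Original rotor: r = 55 mm = 5.5 cm
RCF_original = 11.18 × 5.5 × (54.694)² = 11.18 × 5.5 × 2,991.433636 ≈ 183,943.3 × g
Your rotor: r = 30 mm = 3.0 cm
183,943.3 = 11.18 × 3 × (N/1000)²
(N/1000)² = 183,943.3 / 33.54 = 5484.296
N = 1000 × √5484.296 ≈ 74,056.0

74050 RPM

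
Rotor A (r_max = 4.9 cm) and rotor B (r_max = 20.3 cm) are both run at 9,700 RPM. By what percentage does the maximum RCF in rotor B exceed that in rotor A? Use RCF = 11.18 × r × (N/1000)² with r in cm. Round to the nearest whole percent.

At equal RPM, RCF scales linearly with r: ratio = 20.3 / 4.9 = 4.1429.
So rotor B delivers 314.3% more g-force.

314%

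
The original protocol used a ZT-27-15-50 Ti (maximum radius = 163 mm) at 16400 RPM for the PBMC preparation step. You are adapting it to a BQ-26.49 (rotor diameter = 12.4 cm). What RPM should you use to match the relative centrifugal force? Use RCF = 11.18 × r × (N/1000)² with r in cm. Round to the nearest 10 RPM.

≈ 26590 RPM

Original rotor: r = 163 mm = 16.3 cm
RCF = 11.18 × r × (N/1000)²
RCF_original = 11.18 × 16.3 × (16.4)² = 11.18 × 16.3 × 268.96 ≈ 49,013.7 × g
Your rotor: r = 12.4 / 2 = 6.2 cm
49,013.7 = 11.18 × 6.2 × (N/1000)²
(N/1000)² = 49,013.7 / 69.316 = 707.1051
N = 1000 × √707.1051 ≈ 26,591.4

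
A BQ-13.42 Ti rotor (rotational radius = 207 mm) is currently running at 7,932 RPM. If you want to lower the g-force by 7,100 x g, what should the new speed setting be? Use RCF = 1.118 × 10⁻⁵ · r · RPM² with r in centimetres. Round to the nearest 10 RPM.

5680 RPM

r = 207 mm = 20.7 cm
Current RCF = 1.118 × 10⁻⁵ × 20.7 × (7932)² = 1.118 × 10⁻⁵ × 20.7 × 62,916,624 ≈ 14,560.5 × g
Target RCF = 14,560.5 − 7,100 = 7,460.5 × g
N² = 7,460.5 / (23.1426 × 10⁻⁵) = 32,237,087
N ≈ √32,237,087 ≈ 5,677.8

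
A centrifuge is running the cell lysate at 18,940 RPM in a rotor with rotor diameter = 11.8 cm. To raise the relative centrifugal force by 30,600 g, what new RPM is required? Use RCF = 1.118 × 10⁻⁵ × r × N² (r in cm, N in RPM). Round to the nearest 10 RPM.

r = 11.8 / 2 = 5.9 cm
Current RCF = 1.118 × 10⁻⁵ × 5.9 × (18940)² = 1.118 × 10⁻⁵ × 5.9 × 358,723,600 ≈ 23,662.1 × g
Target RCF = 23,662.1 + 30,600 = 54,262.1 × g
N² = 54,262.1 / (6.5962 × 10⁻⁵) = 822,626,664
N ≈ √822,626,664 ≈ 28,681.5

28680 RPM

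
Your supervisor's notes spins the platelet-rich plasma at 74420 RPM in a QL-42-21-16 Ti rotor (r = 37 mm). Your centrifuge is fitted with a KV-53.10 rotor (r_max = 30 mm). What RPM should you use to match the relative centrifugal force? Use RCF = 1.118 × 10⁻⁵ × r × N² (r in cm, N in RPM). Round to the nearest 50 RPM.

Original rotor: r = 37 mm = 3.7 cm
RCF_original = 1.118 × 10⁻⁵ × 3.7 × (74420)² = 1.118 × 10⁻⁵ × 3.7 × 5,538,336,400 ≈ 229,098.8 × g
Your rotor: r = 30 mm = 3.0 cm
229,098.8 = 1.118 × 10⁻⁵ × 3 × N²
N² = 229,098.8 / (3.354 × 10⁻⁵) = 6,830,614,192
N ≈ √6,830,614,192 ≈ 82,647.5

82650 RPM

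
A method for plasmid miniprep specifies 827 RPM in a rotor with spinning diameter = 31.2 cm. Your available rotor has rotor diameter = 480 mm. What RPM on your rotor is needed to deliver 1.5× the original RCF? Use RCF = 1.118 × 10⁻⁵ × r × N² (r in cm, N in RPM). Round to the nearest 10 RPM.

Original rotor: r = 31.2 / 2 = 15.6 cm
RCF_original = 1.118 × 10⁻⁵ × 15.6 × (827)² = 1.118 × 10⁻⁵ × 15.6 × 683,929 ≈ 119.3 × g
Target RCF = 1.5 × 119.3 ≈ 178.9 × g
Your rotor: r = 480 mm / 2 = 240 mm = 24 cm
178.9 = 1.118 × 10⁻⁵ × 24 × N²
N² = 178.9 / (26.832 × 10⁻⁵) = 666,741
N ≈ √666,741 ≈ 816.5

≈ 820 RPM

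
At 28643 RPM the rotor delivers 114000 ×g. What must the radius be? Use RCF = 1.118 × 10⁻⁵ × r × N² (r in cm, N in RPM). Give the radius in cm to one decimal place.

114000 = 1.118 × 10⁻⁵ × r × (28643)²
r = 114000 / (1.118 × 10⁻⁵ × 820,421,449) = 114000 / 9172.312 ≈ 12.429 cm

12.4 cm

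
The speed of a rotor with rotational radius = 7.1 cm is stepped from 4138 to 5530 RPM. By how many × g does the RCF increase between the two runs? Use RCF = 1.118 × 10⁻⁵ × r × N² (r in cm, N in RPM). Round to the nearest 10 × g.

RCF₁ = 1.118 × 10⁻⁵ × 7.1 × (4138)² = 1.118 × 10⁻⁵ × 7.1 × 17,123,044 ≈ 1,359.2 × g
RCF₂ = 1.118 × 10⁻⁵ × 7.1 × (5530)² = 1.118 × 10⁻⁵ × 7.1 × 30,580,900 ≈ 2,427.5 × g
Increase = 2,427.5 − 1,359.2 = 1,068.3

1070 × g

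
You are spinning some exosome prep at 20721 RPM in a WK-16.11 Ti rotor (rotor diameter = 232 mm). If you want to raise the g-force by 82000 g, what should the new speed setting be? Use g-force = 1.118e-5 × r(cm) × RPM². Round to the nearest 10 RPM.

≈ 32580 RPM

r = 232 mm / 2 = 116 mm = 11.6 cm
Current RCF = 1.118 × 10⁻⁵ × 11.6 × (20721)² = 1.118 × 10⁻⁵ × 11.6 × 429,359,841 ≈ 55,682.8 × g
Target RCF = 55,682.8 + 82,000 = 137,682.8 × g
N² = 137,682.8 / (12.9688 × 10⁻⁵) = 1,061,646,413
N ≈ √1,061,646,413 ≈ 32,582.9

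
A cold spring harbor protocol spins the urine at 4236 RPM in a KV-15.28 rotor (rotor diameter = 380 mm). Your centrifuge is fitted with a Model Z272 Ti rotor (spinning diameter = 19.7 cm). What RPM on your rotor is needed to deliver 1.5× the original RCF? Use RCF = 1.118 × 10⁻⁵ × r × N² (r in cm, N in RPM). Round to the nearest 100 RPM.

≈ 7200 RPM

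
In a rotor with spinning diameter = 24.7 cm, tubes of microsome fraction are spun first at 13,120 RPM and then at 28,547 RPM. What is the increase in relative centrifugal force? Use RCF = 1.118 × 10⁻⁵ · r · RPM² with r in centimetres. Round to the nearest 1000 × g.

89000 x g

r = 24.7 / 2 = 12.35 cm
RCF₁ = 1.118 × 10⁻⁵ × 12.35 × (13120)² = 1.118 × 10⁻⁵ × 12.35 × 172,134,400 ≈ 23,767.1 × g
RCF₂ = 1.118 × 10⁻⁵ × 12.35 × (28547)² = 1.118 × 10⁻⁵ × 12.35 × 814,931,209 ≈ 112,520 × g
Increase = 112,520 − 23,767.1 = 88,752.9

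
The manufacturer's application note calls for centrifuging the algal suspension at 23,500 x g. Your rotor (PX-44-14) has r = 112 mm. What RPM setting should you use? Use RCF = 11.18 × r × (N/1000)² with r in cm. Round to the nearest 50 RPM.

r = 112 mm = 11.2 cm
23,500 = 11.18 × 11.2 × (N/1000)²
(N/1000)² = 23,500 / 125.216 = 187.6757
N = 1000 × √187.6757 ≈ 13,699.5

13700 RPM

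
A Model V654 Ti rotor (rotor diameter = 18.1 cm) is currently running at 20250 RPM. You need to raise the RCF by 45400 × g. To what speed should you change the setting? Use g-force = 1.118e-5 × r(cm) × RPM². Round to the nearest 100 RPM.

N₂ ≈ 29300 RPM

r = 18.1 / 2 = 9.05 cm
Current RCF = 1.118 × 10⁻⁵ × 9.05 × (20250)² = 1.118 × 10⁻⁵ × 9.05 × 410,062,500 ≈ 41,489.7 × g
Target RCF = 41,489.7 + 45,400 = 86,889.7 × g
N² = 86,889.7 / (10.1179 × 10⁻⁵) = 858,772,077
N ≈ √858,772,077 ≈ 29,304.8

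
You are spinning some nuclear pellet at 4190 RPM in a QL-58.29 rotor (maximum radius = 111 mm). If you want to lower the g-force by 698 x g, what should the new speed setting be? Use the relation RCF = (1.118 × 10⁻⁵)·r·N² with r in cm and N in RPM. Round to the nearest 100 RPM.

≈ 3500 RPM

r = 111 mm = 11.1 cm
Current RCF = 1.118 × 10⁻⁵ × 11.1 × (4190)² = 1.118 × 10⁻⁵ × 11.1 × 17,556,100 ≈ 2,178.7 × g
Target RCF = 2,178.7 − 698 = 1,480.7 × g
N² = 1,480.7 / (12.4098 × 10⁻⁵) = 11,931,699
N ≈ √11,931,699 ≈ 3,454.2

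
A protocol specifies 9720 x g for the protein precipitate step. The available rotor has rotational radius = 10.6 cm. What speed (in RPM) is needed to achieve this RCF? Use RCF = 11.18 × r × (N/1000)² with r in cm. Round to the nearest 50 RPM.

9,720 = 11.18 × 10.6 × (N/1000)²
(N/1000)² = 9,720 / 118.508 = 82.01978
N = 1000 × √82.01978 ≈ 9,056.5

N ≈ 9050 RPM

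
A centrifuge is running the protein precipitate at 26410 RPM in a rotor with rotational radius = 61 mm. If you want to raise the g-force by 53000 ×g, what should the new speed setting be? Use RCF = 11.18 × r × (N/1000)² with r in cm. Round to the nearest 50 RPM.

38400 RPM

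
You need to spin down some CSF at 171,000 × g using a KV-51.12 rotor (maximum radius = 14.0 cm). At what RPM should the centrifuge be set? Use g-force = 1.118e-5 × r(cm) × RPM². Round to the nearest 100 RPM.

≈ 33100 RPM

171,000 = 1.118 × 10⁻⁵ × 14 × N²
N² = 171,000 / (15.652 × 10⁻⁵) = 1,092,512,139
N ≈ √1,092,512,139 ≈ 33,053.2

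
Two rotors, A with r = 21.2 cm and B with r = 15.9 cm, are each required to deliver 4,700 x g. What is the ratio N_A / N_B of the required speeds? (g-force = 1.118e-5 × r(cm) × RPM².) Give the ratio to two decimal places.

0.87

At fixed RCF, N ∝ 1/√r, so N_A/N_B = √(r_B/r_A) = √(15.9/21.2) = √0.750000 = 0.8660.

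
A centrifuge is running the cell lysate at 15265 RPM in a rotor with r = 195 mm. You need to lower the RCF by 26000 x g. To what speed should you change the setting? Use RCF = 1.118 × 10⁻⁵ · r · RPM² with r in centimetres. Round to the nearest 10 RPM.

N₂ ≈ 10670 RPM

r = 195 mm = 19.5 cm
Current RCF = 1.118 × 10⁻⁵ × 19.5 × (15265)² = 1.118 × 10⁻⁵ × 19.5 × 233,020,225 ≈ 50,800.7 × g
Target RCF = 50,800.7 − 26,000 = 24,800.7 × g
N² = 24,800.7 / (21.801 × 10⁻⁵) = 113,759,461
N ≈ √113,759,461 ≈ 10,665.8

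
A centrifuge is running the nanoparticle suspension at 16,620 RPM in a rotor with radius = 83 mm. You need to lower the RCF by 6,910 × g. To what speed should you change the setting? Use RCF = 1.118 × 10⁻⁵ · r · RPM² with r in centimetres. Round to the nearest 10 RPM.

≈ 14200 RPM

r = 83 mm = 8.3 cm
Current RCF = 1.118 × 10⁻⁵ × 8.3 × (16620)² = 1.118 × 10⁻⁵ × 8.3 × 276,224,400 ≈ 25,632 × g
Target RCF = 25,632 − 6,910 = 18,722 × g
N² = 18,722 / (9.2794 × 10⁻⁵) = 201,758,734
N ≈ √201,758,734 ≈ 14,204.2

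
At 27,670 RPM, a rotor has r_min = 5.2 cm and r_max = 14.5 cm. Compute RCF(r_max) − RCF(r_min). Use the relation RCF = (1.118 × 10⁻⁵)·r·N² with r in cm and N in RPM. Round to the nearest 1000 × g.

ΔRCF ≈ 80000 × g

RCF_max = 1.118 × 10⁻⁵ × 14.5 × (27670)² = 1.118 × 10⁻⁵ × 14.5 × 765,628,900 ≈ 124,116.1 × g
RCF_min = 1.118 × 10⁻⁵ × 5.2 × (27670)² = 1.118 × 10⁻⁵ × 5.2 × 765,628,900 ≈ 44,510.6 × g
ΔRCF = 124,116.1 − 44,510.6 = 79,605.5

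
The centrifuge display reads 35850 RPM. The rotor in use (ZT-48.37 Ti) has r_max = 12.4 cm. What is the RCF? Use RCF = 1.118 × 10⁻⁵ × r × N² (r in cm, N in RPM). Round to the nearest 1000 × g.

RCF = 1.118 × 10⁻⁵ × 12.4 × (35850)² = 1.118 × 10⁻⁵ × 12.4 × 1,285,222,500 ≈ 178,173 × g

178000 × g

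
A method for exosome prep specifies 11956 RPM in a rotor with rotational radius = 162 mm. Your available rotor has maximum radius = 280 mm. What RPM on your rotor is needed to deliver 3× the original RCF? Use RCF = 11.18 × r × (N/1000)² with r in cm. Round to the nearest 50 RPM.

≈ 15750 RPM

Original rotor: r = 162 mm = 16.2 cm
RCF_original = 11.18 × 16.2 × (11.956)² = 11.18 × 16.2 × 142.945936 ≈ 25,889.8 × g
Target RCF = 3 × 25,889.8 ≈ 77,669.4 × g
Your rotor: r = 280 mm = 28.0 cm
77,669.4 = 11.18 × 28 × (N/1000)²
(N/1000)² = 77,669.4 / 313.04 = 248.1133
N = 1000 × √248.1133 ≈ 15,751.6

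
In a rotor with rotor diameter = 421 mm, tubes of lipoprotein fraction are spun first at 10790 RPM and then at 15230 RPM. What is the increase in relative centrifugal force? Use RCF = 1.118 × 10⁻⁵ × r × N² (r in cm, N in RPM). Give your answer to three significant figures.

27200 g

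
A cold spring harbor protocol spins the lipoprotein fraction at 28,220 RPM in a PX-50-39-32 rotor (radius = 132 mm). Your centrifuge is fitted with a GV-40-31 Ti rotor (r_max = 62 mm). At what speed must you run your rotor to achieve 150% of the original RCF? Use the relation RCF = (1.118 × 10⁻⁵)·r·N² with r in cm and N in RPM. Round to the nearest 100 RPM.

Original rotor: r = 132 mm = 13.2 cm
RCF_original = 1.118 × 10⁻⁵ × 13.2 × (28220)² = 1.118 × 10⁻⁵ × 13.2 × 796,368,400 ≈ 117,524.9 × g
Target RCF = 1.5 × 117,524.9 ≈ 176,287.3 × g
Your rotor: r = 62 mm = 6.2 cm
176,287.3 = 1.118 × 10⁻⁵ × 6.2 × N²
N² = 176,287.3 / (6.9316 × 10⁻⁵) = 2,543,241,099
N ≈ √2,543,241,099 ≈ 50,430.6

≈ 50400 RPM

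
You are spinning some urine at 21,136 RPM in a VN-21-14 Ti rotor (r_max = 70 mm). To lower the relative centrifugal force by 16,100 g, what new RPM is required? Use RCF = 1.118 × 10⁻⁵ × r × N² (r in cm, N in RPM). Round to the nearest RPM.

15524 RPM

r = 70 mm = 7.0 cm
Current RCF = 1.118 × 10⁻⁵ × 7 × (21136)² = 1.118 × 10⁻⁵ × 7 × 446,730,496 ≈ 34,961.1 × g
Target RCF = 34,961.1 − 16,100 = 18,861.1 × g
N² = 18,861.1 / (7.826 × 10⁻⁵) = 241,005,622
N ≈ √241,005,622 ≈ 15,524.4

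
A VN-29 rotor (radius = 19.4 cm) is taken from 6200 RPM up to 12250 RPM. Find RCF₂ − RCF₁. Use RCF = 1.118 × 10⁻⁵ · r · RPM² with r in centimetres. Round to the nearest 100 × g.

24200 x g

RCF₁ = 1.118 × 10⁻⁵ × 19.4 × (6200)² = 1.118 × 10⁻⁵ × 19.4 × 38,440,000 ≈ 8,337.3 × g
RCF₂ = 1.118 × 10⁻⁵ × 19.4 × (12250)² = 1.118 × 10⁻⁵ × 19.4 × 150,062,500 ≈ 32,547.4 × g
Increase = 32,547.4 − 8,337.3 = 24,210.1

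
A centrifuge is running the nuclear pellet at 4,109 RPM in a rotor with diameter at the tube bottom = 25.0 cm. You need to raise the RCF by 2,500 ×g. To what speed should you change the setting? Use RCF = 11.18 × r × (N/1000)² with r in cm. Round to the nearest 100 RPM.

≈ 5900 RPM

r = 25.0 / 2 = 12.5 cm
Current RCF = 11.18 × 12.5 × (4.109)² = 11.18 × 12.5 × 16.883881 ≈ 2,359.5 × g
Target RCF = 2,359.5 + 2,500 = 4,859.5 × g
(N/1000)² = 4,859.5 / 139.75 = 34.77281
N = 1000 × √34.77281 ≈ 5,896.8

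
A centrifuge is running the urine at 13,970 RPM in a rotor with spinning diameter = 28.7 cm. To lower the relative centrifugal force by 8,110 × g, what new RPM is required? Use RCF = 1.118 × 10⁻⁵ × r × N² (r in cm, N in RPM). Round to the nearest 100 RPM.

12000 RPM

r = 28.7 / 2 = 14.35 cm
Current RCF = 1.118 × 10⁻⁵ × 14.35 × (13970)² = 1.118 × 10⁻⁵ × 14.35 × 195,160,900 ≈ 31,310.2 × g
Target RCF = 31,310.2 − 8,110 = 23,200.2 × g
N² = 23,200.2 / (16.0433 × 10⁻⁵) = 144,609,899
N ≈ √144,609,899 ≈ 12,025.4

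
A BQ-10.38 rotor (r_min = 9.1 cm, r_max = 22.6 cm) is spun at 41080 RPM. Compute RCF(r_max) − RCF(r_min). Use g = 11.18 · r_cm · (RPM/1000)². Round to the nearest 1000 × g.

ΔRCF ≈ 255000 g

RCF_max = 11.18 × 22.6 × (41.08)² = 11.18 × 22.6 × 1,687.5664 ≈ 426,394 × g
RCF_min = 11.18 × 9.1 × (41.08)² = 11.18 × 9.1 × 1,687.5664 ≈ 171,689.6 × g
ΔRCF = 426,394 − 171,689.6 = 254,704.4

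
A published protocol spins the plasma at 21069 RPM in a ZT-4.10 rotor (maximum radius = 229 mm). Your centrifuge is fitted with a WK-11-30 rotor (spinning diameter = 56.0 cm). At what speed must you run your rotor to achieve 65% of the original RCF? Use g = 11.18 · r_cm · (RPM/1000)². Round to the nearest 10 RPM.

Original rotor: r = 229 mm = 22.9 cm
RCF_original = 11.18 × 22.9 × (21.069)² = 11.18 × 22.9 × 443.902761 ≈ 113,648.9 × g
Target RCF = 0.65 × 113,648.9 ≈ 73,871.8 × g
Your rotor: r = 56.0 / 2 = 28 cm
73,871.8 = 11.18 × 28 × (N/1000)²
(N/1000)² = 73,871.8 / 313.04 = 235.982
N = 1000 × √235.982 ≈ 15,361.7

≈ 15360 RPM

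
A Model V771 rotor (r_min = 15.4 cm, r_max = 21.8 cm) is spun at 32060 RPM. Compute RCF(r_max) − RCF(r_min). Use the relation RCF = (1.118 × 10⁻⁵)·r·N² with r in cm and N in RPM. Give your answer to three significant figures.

ΔRCF ≈ 73500 × g

RCF_max = 1.118 × 10⁻⁵ × 21.8 × (32060)² = 1.118 × 10⁻⁵ × 21.8 × 1,027,843,600 ≈ 250,510.2 × g
RCF_min = 1.118 × 10⁻⁵ × 15.4 × (32060)² = 1.118 × 10⁻⁵ × 15.4 × 1,027,843,600 ≈ 176,965.9 × g
ΔRCF = 250,510.2 − 176,965.9 = 73,544.3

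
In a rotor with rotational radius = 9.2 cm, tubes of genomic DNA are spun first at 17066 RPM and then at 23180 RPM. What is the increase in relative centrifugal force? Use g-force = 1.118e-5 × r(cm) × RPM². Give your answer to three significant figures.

25300 x g

RCF₁ = 1.118 × 10⁻⁵ × 9.2 × (17066)² = 1.118 × 10⁻⁵ × 9.2 × 291,248,356 ≈ 29,956.6 × g
RCF₂ = 1.118 × 10⁻⁵ × 9.2 × (23180)² = 1.118 × 10⁻⁵ × 9.2 × 537,312,400 ≈ 55,265.8 × g
Increase = 55,265.8 − 29,956.6 = 25,309.2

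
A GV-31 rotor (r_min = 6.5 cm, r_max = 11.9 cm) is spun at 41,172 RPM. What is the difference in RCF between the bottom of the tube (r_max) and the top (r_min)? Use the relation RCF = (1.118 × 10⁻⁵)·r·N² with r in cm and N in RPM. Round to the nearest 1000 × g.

RCF_max = 1.118 × 10⁻⁵ × 11.9 × (41172)² = 1.118 × 10⁻⁵ × 11.9 × 1,695,133,584 ≈ 225,524 × g
RCF_min = 1.118 × 10⁻⁵ × 6.5 × (41172)² = 1.118 × 10⁻⁵ × 6.5 × 1,695,133,584 ≈ 123,185.4 × g
ΔRCF = 225,524 − 123,185.4 = 102,338.6

ΔRCF ≈ 102000 × g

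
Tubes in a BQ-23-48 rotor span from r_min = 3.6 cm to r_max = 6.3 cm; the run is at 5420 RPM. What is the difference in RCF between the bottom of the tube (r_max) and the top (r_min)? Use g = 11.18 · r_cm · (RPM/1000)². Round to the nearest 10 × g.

RCF_max = 11.18 × 6.3 × (5.42)² = 11.18 × 6.3 × 29.3764 ≈ 2,069.1 × g
RCF_min = 11.18 × 3.6 × (5.42)² = 11.18 × 3.6 × 29.3764 ≈ 1,182.3 × g
ΔRCF = 2,069.1 − 1,182.3 = 886.8

≈ 890 ×g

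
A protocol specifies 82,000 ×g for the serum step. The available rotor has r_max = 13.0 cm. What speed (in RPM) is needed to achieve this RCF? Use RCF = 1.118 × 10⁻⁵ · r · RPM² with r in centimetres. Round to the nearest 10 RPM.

23750 RPM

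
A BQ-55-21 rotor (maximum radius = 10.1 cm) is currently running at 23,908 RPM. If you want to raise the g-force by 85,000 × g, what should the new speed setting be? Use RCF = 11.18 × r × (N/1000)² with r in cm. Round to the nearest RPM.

Current RCF = 11.18 × 10.1 × (23.908)² = 11.18 × 10.1 × 571.592464 ≈ 64,543.1 × g
Target RCF = 64,543.1 + 85,000 = 149,543.1 × g
(N/1000)² = 149,543.1 / 112.918 = 1324.351
N = 1000 × √1324.351 ≈ 36,391.6

≈ 36392 RPM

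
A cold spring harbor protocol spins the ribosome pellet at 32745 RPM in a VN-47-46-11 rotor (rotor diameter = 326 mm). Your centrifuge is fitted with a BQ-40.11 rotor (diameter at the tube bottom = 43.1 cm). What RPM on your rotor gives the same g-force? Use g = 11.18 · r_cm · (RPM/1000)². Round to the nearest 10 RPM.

≈ 28480 RPM

Original rotor: r = 326 mm / 2 = 163 mm = 16.3 cm
RCF_original = 11.18 × 16.3 × (32.745)² = 11.18 × 16.3 × 1,072.235025 ≈ 195,397.7 × g
Your rotor: r = 43.1 / 2 = 21.55 cm
195,397.7 = 11.18 × 21.55 × (N/1000)²
(N/1000)² = 195,397.7 / 240.929 = 811.0178
N = 1000 × √811.0178 ≈ 28,478.4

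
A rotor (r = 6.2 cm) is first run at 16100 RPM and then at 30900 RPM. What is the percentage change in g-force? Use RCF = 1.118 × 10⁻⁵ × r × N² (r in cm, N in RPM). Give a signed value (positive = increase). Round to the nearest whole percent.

RCF ∝ N², so the ratio is (30900/16100)² = (1.919255)² = 3.6835.
Change = 3.6835 − 1 = +2.6835 → +268.4%.

+268%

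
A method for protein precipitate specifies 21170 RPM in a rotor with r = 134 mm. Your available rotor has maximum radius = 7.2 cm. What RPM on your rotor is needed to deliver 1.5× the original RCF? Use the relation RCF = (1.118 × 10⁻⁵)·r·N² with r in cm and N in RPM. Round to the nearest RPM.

Original rotor: r = 134 mm = 13.4 cm
RCF_original = 1.118 × 10⁻⁵ × 13.4 × (21170)² = 1.118 × 10⁻⁵ × 13.4 × 448,168,900 ≈ 67,141.1 × g
Target RCF = 1.5 × 67,141.1 ≈ 100,711.7 × g
100,711.7 = 1.118 × 10⁻⁵ × 7.2 × N²
N² = 100,711.7 / (8.0496 × 10⁻⁵) = 1,251,139,187
N ≈ √1,251,139,187 ≈ 35,371.4

35371 RPM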